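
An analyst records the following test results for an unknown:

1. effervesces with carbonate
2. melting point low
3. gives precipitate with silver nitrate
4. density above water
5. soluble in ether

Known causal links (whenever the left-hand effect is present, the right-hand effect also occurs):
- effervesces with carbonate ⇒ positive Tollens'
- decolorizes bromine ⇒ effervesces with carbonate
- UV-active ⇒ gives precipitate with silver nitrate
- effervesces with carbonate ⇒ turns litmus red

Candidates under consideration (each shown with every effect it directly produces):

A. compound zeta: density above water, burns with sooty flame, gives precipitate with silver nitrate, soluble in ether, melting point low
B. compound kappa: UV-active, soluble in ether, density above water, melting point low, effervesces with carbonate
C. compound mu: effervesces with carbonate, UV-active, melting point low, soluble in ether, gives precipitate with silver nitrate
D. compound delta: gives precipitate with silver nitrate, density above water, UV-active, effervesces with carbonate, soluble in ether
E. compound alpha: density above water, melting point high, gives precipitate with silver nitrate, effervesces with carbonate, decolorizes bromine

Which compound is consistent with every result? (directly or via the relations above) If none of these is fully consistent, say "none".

B

For each candidate, compare predicted effects to what was observed:
(A) compound zeta — does not account for effervesces with carbonate
(B) compound kappa — accounts for every observation (gives precipitate with silver nitrate via UV-active → gives precipitate with silver nitrate)
(C) compound mu — effervesces with carbonate match; melting point low match; gives precipitate with silver nitrate match; density above water miss; soluble in ether match
(D) compound delta — does not account for melting point low
(E) compound alpha — fails on melting point low, soluble in ether (predicts melting point high, not melting point low)
Only (B) is consistent with every observation.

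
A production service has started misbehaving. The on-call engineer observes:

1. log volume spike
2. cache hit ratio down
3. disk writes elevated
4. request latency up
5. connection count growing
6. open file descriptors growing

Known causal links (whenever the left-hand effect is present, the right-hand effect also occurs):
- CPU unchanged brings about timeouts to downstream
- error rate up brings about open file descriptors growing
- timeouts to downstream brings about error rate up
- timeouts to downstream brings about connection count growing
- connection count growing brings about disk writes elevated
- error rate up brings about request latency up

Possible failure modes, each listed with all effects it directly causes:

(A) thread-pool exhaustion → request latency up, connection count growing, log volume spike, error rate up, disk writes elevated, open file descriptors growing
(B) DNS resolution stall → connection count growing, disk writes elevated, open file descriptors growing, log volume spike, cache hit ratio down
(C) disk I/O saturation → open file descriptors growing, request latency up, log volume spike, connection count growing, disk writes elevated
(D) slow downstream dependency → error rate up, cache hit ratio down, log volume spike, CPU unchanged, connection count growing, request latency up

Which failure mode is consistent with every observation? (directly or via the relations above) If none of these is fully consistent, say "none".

D

Testing each hypothesis:
(A) thread-pool exhaustion — log volume spike match; cache hit ratio down miss; disk writes elevated match; request latency up match; connection count growing match; open file descriptors growing match
(B) DNS resolution stall — log volume spike match; cache hit ratio down match; disk writes elevated match; request latency up miss; connection count growing match; open file descriptors growing match
(C) disk I/O saturation — does not account for cache hit ratio down
(D) slow downstream dependency — accounts for every observation (disk writes elevated through connection count growing → disk writes elevated)
Only (D) is consistent with every observation.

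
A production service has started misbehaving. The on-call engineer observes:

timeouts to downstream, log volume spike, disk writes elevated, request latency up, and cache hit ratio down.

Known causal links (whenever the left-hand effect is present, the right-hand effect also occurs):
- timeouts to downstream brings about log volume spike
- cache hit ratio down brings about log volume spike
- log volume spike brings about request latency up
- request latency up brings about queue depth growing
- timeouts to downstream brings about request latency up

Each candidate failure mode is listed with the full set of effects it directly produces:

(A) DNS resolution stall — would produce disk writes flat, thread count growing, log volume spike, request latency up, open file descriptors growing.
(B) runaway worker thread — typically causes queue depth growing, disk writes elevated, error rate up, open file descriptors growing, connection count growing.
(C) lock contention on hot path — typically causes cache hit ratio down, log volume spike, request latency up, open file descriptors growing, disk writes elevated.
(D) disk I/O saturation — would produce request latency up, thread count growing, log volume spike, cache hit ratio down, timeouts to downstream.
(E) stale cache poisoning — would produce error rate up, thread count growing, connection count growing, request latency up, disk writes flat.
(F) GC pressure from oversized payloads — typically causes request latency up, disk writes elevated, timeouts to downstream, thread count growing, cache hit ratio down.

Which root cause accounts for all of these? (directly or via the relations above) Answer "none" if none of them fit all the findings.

Per-candidate check:
(A) DNS resolution stall — fails on timeouts to downstream, disk writes elevated, cache hit ratio down (predicts disk writes flat, not disk writes elevated)
(B) runaway worker thread — timeouts to downstream miss; log volume spike miss; disk writes elevated match; request latency up miss; cache hit ratio down miss
(C) lock contention on hot path — timeouts to downstream miss; log volume spike match; disk writes elevated match; request latency up match; cache hit ratio down match
(D) disk I/O saturation — timeouts to downstream match; log volume spike match; disk writes elevated miss; request latency up match; cache hit ratio down match
(E) stale cache poisoning — timeouts to downstream miss; log volume spike miss; disk writes elevated miss; request latency up match; cache hit ratio down miss
(F) GC pressure from oversized payloads — accounts for every observation (log volume spike via cache hit ratio down → log volume spike)
(F) is the only candidate with no mismatches.

F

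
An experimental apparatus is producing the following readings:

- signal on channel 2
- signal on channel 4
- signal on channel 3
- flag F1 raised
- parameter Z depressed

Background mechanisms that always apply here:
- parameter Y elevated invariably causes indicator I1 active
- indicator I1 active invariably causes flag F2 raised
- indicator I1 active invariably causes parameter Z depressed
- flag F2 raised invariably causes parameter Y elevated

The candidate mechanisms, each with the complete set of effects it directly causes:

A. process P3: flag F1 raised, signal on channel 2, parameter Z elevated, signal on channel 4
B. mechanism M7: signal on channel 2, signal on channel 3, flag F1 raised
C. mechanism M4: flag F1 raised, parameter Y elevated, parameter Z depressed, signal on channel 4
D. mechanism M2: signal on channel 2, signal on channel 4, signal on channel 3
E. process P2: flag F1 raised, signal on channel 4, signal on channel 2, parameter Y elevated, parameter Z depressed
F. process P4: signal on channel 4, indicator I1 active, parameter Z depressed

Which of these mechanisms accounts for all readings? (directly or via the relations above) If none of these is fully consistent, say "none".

none

Per-candidate check:
(A) process P3 — signal on channel 2 yes; signal on channel 4 yes; signal on channel 3 NO; flag F1 raised yes; parameter Z depressed NO
(B) mechanism M7 — signal on channel 2 yes; signal on channel 4 NO; signal on channel 3 yes; flag F1 raised yes; parameter Z depressed NO
(C) mechanism M4 — signal on channel 2 NO; signal on channel 4 yes; signal on channel 3 NO; flag F1 raised yes; parameter Z depressed yes
(D) mechanism M2 — signal on channel 2 yes; signal on channel 4 yes; signal on channel 3 yes; flag F1 raised NO; parameter Z depressed NO
(E) process P2 — does not account for signal on channel 3
(F) process P4 — does not account for signal on channel 2, signal on channel 3, flag F1 raised
None of the listed candidates fits everything.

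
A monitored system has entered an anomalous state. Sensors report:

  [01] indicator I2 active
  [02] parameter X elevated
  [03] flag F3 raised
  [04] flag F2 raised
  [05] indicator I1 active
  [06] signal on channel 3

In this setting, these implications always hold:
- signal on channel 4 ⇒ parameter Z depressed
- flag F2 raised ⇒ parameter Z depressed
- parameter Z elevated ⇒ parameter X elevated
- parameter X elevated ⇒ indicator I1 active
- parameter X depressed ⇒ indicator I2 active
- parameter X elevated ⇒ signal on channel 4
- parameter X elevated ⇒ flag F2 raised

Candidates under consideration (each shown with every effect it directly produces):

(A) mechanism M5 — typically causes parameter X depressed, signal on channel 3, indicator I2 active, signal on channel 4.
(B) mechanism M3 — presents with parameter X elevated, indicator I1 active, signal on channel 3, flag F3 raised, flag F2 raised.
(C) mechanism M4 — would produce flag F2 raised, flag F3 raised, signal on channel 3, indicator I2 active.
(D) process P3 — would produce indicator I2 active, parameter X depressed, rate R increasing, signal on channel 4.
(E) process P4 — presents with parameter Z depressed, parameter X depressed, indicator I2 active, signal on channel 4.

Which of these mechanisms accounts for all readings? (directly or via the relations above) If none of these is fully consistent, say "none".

Checking each candidate against the observations:
(A) mechanism M5 — indicator I2 active yes; parameter X elevated NO; flag F3 raised NO; flag F2 raised NO; indicator I1 active NO; signal on channel 3 yes
(B) mechanism M3 — does not account for indicator I2 active
(C) mechanism M4 — does not account for parameter X elevated, indicator I1 active
(D) process P3 — indicator I2 active yes; parameter X elevated NO; flag F3 raised NO; flag F2 raised NO; indicator I1 active NO; signal on channel 3 NO
(E) process P4 — indicator I2 active yes; parameter X elevated NO; flag F3 raised NO; flag F2 raised NO; indicator I1 active NO; signal on channel 3 NO
No candidate is consistent with all observations.

none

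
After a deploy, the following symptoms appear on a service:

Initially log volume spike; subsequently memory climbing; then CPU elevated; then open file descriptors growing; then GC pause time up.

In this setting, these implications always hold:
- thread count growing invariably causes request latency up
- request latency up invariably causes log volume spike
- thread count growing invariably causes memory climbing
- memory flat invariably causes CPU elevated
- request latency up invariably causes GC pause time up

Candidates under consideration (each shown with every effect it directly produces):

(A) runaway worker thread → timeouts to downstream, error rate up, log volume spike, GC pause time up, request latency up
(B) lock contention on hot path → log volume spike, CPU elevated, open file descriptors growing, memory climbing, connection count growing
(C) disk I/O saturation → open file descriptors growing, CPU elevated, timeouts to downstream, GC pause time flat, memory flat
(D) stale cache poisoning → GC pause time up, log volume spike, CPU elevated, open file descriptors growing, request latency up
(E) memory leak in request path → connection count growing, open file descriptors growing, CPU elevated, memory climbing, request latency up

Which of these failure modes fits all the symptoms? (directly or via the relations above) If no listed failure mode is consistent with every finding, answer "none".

E

For each candidate, compare predicted effects to what was observed:
(A) runaway worker thread — does not account for memory climbing, CPU elevated, open file descriptors growing
(B) lock contention on hot path — does not account for GC pause time up
(C) disk I/O saturation — fails on log volume spike, memory climbing, GC pause time up (predicts memory flat, not memory climbing; predicts GC pause time flat, not GC pause time up)
(D) stale cache poisoning — log volume spike +; memory climbing -; CPU elevated +; open file descriptors growing +; GC pause time up +
(E) memory leak in request path — log volume spike + (by request latency up → log volume spike); memory climbing +; CPU elevated +; open file descriptors growing +; GC pause time up + (by request latency up → GC pause time up)
(E) alone accounts for all the evidence.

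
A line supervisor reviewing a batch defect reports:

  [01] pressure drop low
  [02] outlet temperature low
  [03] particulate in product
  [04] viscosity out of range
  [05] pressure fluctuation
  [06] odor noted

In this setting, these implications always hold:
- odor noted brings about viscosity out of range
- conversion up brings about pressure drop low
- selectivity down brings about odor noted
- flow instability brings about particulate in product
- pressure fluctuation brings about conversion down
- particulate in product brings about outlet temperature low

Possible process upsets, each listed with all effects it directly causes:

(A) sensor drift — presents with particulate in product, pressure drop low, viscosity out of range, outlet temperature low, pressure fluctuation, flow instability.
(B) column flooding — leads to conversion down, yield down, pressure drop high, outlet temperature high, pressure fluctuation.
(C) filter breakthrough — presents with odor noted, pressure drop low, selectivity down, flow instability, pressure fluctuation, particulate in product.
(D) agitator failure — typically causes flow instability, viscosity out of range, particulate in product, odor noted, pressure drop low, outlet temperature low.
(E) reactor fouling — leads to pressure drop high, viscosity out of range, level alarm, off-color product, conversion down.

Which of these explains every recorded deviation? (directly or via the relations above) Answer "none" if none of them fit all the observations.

Checking each candidate against the observations:
(A) sensor drift — pressure drop low +; outlet temperature low +; particulate in product +; viscosity out of range +; pressure fluctuation +; odor noted -
(B) column flooding — pressure drop low -; outlet temperature low -; particulate in product -; viscosity out of range -; pressure fluctuation +; odor noted -
(C) filter breakthrough — accounts for every observation (outlet temperature low via particulate in product → outlet temperature low)
(D) agitator failure — pressure drop low +; outlet temperature low +; particulate in product +; viscosity out of range +; pressure fluctuation -; odor noted +
(E) reactor fouling — pressure drop low -; outlet temperature low -; particulate in product -; viscosity out of range +; pressure fluctuation -; odor noted -
(C) is the only candidate with no mismatches.

C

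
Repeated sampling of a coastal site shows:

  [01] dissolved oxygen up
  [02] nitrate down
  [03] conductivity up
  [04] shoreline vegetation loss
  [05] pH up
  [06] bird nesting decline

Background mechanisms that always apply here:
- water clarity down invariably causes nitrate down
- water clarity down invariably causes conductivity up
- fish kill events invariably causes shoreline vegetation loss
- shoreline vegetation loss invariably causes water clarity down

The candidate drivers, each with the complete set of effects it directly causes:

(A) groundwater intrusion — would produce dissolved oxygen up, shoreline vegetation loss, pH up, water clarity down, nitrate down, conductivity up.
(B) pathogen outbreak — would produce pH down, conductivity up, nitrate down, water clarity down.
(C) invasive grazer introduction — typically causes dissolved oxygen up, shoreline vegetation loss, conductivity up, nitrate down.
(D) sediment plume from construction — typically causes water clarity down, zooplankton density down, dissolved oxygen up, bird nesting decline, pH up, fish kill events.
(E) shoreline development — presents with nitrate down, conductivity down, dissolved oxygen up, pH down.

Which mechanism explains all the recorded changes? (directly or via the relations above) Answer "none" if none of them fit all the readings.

D

Per-candidate check:
(A) groundwater intrusion — does not account for bird nesting decline
(B) pathogen outbreak — dissolved oxygen up miss; nitrate down match; conductivity up match; shoreline vegetation loss miss; pH up miss; bird nesting decline miss
(C) invasive grazer introduction — does not account for pH up, bird nesting decline
(D) sediment plume from construction — dissolved oxygen up match; nitrate down match (by water clarity down → nitrate down); conductivity up match (by water clarity down → conductivity up); shoreline vegetation loss match (by fish kill events → shoreline vegetation loss); pH up match; bird nesting decline match
(E) shoreline development — fails on conductivity up, shoreline vegetation loss, pH up, bird nesting decline (predicts conductivity down, not conductivity up; predicts pH down, not pH up)
Only (D) is consistent with every observation.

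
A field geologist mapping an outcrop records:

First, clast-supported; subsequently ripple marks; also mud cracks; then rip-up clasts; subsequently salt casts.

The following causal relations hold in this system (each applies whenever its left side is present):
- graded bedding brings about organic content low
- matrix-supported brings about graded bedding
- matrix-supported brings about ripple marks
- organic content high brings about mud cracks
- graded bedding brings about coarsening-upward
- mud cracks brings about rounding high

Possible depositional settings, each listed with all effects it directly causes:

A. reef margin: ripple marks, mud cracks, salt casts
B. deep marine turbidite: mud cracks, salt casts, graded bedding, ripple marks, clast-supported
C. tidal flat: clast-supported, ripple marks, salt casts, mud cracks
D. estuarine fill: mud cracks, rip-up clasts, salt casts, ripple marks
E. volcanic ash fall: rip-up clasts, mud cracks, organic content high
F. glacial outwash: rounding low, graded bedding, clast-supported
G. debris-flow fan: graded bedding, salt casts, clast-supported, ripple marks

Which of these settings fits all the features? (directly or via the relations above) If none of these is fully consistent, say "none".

none

Checking each candidate against the observations:
(A) reef margin — does not account for clast-supported, rip-up clasts
(B) deep marine turbidite — does not account for rip-up clasts
(C) tidal flat — clast-supported ✓; ripple marks ✓; mud cracks ✓; rip-up clasts ✗; salt casts ✓
(D) estuarine fill — does not account for clast-supported
(E) volcanic ash fall — does not account for clast-supported, ripple marks, salt casts
(F) glacial outwash — clast-supported ✓; ripple marks ✗; mud cracks ✗; rip-up clasts ✗; salt casts ✗
(G) debris-flow fan — does not account for mud cracks, rip-up clasts
No candidate is consistent with all observations.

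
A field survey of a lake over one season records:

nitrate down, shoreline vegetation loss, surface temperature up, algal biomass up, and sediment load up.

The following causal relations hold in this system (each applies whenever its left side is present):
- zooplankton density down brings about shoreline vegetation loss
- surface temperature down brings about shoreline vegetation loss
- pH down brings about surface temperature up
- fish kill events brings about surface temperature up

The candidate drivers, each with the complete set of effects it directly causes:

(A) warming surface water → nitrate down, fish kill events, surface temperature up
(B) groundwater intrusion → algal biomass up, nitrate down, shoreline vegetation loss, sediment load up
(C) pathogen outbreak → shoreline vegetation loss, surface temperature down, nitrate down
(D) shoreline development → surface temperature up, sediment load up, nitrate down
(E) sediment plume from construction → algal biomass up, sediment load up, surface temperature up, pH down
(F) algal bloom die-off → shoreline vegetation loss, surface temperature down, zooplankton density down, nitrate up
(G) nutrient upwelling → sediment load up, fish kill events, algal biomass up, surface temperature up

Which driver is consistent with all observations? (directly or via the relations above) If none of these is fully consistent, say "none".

none

Testing each hypothesis:
(A) warming surface water — does not account for shoreline vegetation loss, algal biomass up, sediment load up
(B) groundwater intrusion — nitrate down +; shoreline vegetation loss +; surface temperature up -; algal biomass up +; sediment load up +
(C) pathogen outbreak — nitrate down +; shoreline vegetation loss +; surface temperature up -; algal biomass up -; sediment load up -
(D) shoreline development — does not account for shoreline vegetation loss, algal biomass up
(E) sediment plume from construction — does not account for nitrate down, shoreline vegetation loss
(F) algal bloom die-off — fails on nitrate down, surface temperature up, algal biomass up, sediment load up (predicts nitrate up, not nitrate down; predicts surface temperature down, not surface temperature up)
(G) nutrient upwelling — nitrate down -; shoreline vegetation loss -; surface temperature up +; algal biomass up +; sediment load up +
Every candidate fails on at least one observation.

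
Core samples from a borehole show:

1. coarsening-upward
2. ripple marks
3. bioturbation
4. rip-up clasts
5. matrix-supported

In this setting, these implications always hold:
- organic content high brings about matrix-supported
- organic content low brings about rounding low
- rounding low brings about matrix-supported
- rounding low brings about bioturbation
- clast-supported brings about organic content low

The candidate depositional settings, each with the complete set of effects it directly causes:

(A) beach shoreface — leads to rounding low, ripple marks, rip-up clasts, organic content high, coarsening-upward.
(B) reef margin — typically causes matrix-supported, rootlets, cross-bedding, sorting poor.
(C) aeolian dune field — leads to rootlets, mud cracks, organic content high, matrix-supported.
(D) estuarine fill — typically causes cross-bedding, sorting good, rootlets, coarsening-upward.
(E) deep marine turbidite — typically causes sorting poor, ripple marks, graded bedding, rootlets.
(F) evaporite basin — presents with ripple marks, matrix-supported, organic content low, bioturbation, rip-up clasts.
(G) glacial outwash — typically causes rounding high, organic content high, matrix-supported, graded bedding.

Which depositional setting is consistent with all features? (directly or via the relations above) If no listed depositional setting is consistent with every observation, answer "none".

Checking each candidate against the observations:
(A) beach shoreface — coarsening-upward match; ripple marks match; bioturbation match (by rounding low → bioturbation); rip-up clasts match; matrix-supported match (by organic content high → matrix-supported)
(B) reef margin — does not account for coarsening-upward, ripple marks, bioturbation, rip-up clasts
(C) aeolian dune field — does not account for coarsening-upward, ripple marks, bioturbation, rip-up clasts
(D) estuarine fill — does not account for ripple marks, bioturbation, rip-up clasts, matrix-supported
(E) deep marine turbidite — coarsening-upward miss; ripple marks match; bioturbation miss; rip-up clasts miss; matrix-supported miss
(F) evaporite basin — does not account for coarsening-upward
(G) glacial outwash — coarsening-upward miss; ripple marks miss; bioturbation miss; rip-up clasts miss; matrix-supported match
Only (A) is consistent with every observation.

A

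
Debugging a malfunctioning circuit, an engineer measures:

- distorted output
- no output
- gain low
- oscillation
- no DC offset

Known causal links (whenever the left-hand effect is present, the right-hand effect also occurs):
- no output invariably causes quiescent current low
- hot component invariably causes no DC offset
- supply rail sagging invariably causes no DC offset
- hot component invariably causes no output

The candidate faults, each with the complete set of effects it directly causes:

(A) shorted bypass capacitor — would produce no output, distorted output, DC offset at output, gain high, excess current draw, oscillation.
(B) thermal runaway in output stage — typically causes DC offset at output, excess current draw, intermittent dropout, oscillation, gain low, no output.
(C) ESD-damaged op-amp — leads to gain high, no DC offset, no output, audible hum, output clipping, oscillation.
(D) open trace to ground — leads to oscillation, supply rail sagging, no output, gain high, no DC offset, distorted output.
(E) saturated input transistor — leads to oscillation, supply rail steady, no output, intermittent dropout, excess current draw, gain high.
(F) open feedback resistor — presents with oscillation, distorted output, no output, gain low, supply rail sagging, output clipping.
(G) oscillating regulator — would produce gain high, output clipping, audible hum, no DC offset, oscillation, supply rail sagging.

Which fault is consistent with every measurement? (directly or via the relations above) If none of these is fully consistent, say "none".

F

Testing each hypothesis:
(A) shorted bypass capacitor — distorted output ✓; no output ✓; gain low ✗; oscillation ✓; no DC offset ✗
(B) thermal runaway in output stage — distorted output ✗; no output ✓; gain low ✓; oscillation ✓; no DC offset ✗
(C) ESD-damaged op-amp — distorted output ✗; no output ✓; gain low ✗; oscillation ✓; no DC offset ✓
(D) open trace to ground — distorted output ✓; no output ✓; gain low ✗; oscillation ✓; no DC offset ✓
(E) saturated input transistor — distorted output ✗; no output ✓; gain low ✗; oscillation ✓; no DC offset ✗
(F) open feedback resistor — distorted output ✓; no output ✓; gain low ✓; oscillation ✓; no DC offset ✓ (through supply rail sagging → no DC offset)
(G) oscillating regulator — fails on distorted output, no output, gain low (predicts gain high, not gain low)
Only (F) is consistent with every observation.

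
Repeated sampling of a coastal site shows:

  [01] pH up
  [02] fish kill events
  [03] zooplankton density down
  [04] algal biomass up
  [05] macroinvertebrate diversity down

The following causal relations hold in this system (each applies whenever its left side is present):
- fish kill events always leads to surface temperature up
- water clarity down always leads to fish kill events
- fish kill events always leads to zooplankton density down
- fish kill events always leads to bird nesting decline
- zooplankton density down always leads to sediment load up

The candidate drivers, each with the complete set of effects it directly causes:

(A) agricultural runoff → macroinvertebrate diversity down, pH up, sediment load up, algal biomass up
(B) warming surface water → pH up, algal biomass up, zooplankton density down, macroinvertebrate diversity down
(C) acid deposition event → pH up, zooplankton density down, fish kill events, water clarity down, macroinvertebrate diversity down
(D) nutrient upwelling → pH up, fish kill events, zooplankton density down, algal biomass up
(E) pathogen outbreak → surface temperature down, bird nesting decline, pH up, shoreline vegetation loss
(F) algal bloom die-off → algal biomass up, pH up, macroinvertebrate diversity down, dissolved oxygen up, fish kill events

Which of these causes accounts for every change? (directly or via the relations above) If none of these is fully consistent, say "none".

Testing each hypothesis:
(A) agricultural runoff — pH up yes; fish kill events NO; zooplankton density down NO; algal biomass up yes; macroinvertebrate diversity down yes
(B) warming surface water — does not account for fish kill events
(C) acid deposition event — pH up yes; fish kill events yes; zooplankton density down yes; algal biomass up NO; macroinvertebrate diversity down yes
(D) nutrient upwelling — pH up yes; fish kill events yes; zooplankton density down yes; algal biomass up yes; macroinvertebrate diversity down NO
(E) pathogen outbreak — pH up yes; fish kill events NO; zooplankton density down NO; algal biomass up NO; macroinvertebrate diversity down NO
(F) algal bloom die-off — accounts for every observation (zooplankton density down by fish kill events → zooplankton density down)
(F) is the only candidate with no mismatches.

F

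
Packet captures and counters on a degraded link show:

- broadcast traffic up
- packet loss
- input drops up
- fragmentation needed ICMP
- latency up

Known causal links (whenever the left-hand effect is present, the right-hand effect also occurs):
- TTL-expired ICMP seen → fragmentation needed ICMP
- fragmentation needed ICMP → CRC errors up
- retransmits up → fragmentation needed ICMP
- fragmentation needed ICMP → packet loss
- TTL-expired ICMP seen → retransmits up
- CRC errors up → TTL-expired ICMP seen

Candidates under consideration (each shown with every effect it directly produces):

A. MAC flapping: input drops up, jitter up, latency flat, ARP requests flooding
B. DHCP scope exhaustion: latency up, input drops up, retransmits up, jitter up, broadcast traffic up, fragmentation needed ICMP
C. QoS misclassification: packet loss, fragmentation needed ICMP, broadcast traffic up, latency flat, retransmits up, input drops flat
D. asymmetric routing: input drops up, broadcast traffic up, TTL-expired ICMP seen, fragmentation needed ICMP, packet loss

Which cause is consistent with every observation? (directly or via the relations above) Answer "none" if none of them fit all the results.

B

For each candidate, compare predicted effects to what was observed:
(A) MAC flapping — broadcast traffic up ✗; packet loss ✗; input drops up ✓; fragmentation needed ICMP ✗; latency up ✗
(B) DHCP scope exhaustion — broadcast traffic up ✓; packet loss ✓ (by fragmentation needed ICMP → packet loss); input drops up ✓; fragmentation needed ICMP ✓; latency up ✓
(C) QoS misclassification — broadcast traffic up ✓; packet loss ✓; input drops up ✗; fragmentation needed ICMP ✓; latency up ✗
(D) asymmetric routing — does not account for latency up
(B) alone accounts for all the evidence.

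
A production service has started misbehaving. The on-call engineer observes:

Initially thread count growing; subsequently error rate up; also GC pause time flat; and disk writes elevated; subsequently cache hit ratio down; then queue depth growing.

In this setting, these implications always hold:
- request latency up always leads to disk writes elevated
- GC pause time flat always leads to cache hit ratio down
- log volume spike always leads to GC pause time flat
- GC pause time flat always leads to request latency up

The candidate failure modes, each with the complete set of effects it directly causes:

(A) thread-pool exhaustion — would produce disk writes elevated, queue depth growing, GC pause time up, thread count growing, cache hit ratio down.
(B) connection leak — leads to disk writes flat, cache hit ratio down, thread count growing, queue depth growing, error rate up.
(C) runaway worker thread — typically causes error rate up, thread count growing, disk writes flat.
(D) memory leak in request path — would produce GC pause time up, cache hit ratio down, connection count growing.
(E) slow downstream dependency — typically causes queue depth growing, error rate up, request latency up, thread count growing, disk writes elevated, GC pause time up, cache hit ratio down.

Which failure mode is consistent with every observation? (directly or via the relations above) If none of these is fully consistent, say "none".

none

For each candidate, compare predicted effects to what was observed:
(A) thread-pool exhaustion — thread count growing ✓; error rate up ✗; GC pause time flat ✗; disk writes elevated ✓; cache hit ratio down ✓; queue depth growing ✓
(B) connection leak — fails on GC pause time flat, disk writes elevated (predicts disk writes flat, not disk writes elevated)
(C) runaway worker thread — thread count growing ✓; error rate up ✓; GC pause time flat ✗; disk writes elevated ✗; cache hit ratio down ✗; queue depth growing ✗
(D) memory leak in request path — thread count growing ✗; error rate up ✗; GC pause time flat ✗; disk writes elevated ✗; cache hit ratio down ✓; queue depth growing ✗
(E) slow downstream dependency — thread count growing ✓; error rate up ✓; GC pause time flat ✗; disk writes elevated ✓; cache hit ratio down ✓; queue depth growing ✓
Every candidate fails on at least one observation.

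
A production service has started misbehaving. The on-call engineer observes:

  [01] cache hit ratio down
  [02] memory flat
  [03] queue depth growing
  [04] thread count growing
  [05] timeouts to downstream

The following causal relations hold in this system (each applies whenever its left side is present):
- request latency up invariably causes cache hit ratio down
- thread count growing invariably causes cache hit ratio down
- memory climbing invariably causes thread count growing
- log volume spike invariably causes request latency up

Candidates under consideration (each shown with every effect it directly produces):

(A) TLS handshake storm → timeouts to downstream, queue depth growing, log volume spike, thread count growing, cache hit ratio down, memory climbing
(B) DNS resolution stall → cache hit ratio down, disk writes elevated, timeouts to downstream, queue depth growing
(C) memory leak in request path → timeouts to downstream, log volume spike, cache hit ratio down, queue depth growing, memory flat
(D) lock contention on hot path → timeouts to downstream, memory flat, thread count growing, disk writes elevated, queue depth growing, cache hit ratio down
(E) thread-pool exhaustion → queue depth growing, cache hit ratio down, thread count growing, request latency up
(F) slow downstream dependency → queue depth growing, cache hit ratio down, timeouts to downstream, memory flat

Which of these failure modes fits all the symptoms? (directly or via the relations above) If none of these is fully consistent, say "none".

D

Per-candidate check:
(A) TLS handshake storm — cache hit ratio down match; memory flat miss; queue depth growing match; thread count growing match; timeouts to downstream match
(B) DNS resolution stall — does not account for memory flat, thread count growing
(C) memory leak in request path — does not account for thread count growing
(D) lock contention on hot path — cache hit ratio down match; memory flat match; queue depth growing match; thread count growing match; timeouts to downstream match
(E) thread-pool exhaustion — cache hit ratio down match; memory flat miss; queue depth growing match; thread count growing match; timeouts to downstream miss
(F) slow downstream dependency — cache hit ratio down match; memory flat match; queue depth growing match; thread count growing miss; timeouts to downstream match
(D) is the only candidate with no mismatches.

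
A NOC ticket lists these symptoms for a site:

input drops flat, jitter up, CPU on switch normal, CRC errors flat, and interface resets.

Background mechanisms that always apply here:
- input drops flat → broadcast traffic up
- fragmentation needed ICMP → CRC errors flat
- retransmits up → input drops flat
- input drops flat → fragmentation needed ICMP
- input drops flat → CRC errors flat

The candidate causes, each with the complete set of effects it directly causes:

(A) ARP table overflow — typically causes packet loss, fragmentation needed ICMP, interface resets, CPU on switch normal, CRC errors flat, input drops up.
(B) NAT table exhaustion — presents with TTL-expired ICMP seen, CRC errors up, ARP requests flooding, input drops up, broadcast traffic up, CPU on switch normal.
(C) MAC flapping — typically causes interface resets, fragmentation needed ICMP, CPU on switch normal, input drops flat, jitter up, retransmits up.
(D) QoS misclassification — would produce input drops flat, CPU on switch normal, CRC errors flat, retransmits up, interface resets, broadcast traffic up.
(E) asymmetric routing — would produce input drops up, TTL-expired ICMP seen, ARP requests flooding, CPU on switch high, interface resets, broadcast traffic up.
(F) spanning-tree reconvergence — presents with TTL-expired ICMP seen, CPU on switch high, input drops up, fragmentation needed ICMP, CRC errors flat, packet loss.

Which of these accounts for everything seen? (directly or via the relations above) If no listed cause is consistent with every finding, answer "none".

C

Checking each candidate against the observations:
(A) ARP table overflow — input drops flat -; jitter up -; CPU on switch normal +; CRC errors flat +; interface resets +
(B) NAT table exhaustion — input drops flat -; jitter up -; CPU on switch normal +; CRC errors flat -; interface resets -
(C) MAC flapping — input drops flat +; jitter up +; CPU on switch normal +; CRC errors flat + (via input drops flat → CRC errors flat); interface resets +
(D) QoS misclassification — input drops flat +; jitter up -; CPU on switch normal +; CRC errors flat +; interface resets +
(E) asymmetric routing — fails on input drops flat, jitter up, CPU on switch normal, CRC errors flat (predicts input drops up, not input drops flat; predicts CPU on switch high, not CPU on switch normal)
(F) spanning-tree reconvergence — fails on input drops flat, jitter up, CPU on switch normal, interface resets (predicts input drops up, not input drops flat; predicts CPU on switch high, not CPU on switch normal)
(C) is the only candidate with no mismatches.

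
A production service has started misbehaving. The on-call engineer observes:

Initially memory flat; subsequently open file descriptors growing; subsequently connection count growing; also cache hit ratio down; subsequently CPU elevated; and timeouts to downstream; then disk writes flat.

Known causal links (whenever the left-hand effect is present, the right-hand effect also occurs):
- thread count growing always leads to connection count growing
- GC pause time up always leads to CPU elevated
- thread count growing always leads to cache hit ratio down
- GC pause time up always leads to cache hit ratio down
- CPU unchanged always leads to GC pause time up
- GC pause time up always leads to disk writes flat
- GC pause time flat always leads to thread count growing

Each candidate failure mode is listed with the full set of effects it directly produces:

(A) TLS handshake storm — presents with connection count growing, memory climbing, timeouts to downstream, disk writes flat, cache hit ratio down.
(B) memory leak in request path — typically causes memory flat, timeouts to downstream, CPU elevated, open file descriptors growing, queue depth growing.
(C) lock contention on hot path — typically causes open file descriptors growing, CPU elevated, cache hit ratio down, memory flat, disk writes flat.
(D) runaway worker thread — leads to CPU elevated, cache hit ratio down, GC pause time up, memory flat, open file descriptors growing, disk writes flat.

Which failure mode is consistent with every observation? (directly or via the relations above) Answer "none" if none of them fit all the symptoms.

none

Per-candidate check:
(A) TLS handshake storm — fails on memory flat, open file descriptors growing, CPU elevated (predicts memory climbing, not memory flat)
(B) memory leak in request path — does not account for connection count growing, cache hit ratio down, disk writes flat
(C) lock contention on hot path — memory flat +; open file descriptors growing +; connection count growing -; cache hit ratio down +; CPU elevated +; timeouts to downstream -; disk writes flat +
(D) runaway worker thread — does not account for connection count growing, timeouts to downstream
No candidate is consistent with all observations.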